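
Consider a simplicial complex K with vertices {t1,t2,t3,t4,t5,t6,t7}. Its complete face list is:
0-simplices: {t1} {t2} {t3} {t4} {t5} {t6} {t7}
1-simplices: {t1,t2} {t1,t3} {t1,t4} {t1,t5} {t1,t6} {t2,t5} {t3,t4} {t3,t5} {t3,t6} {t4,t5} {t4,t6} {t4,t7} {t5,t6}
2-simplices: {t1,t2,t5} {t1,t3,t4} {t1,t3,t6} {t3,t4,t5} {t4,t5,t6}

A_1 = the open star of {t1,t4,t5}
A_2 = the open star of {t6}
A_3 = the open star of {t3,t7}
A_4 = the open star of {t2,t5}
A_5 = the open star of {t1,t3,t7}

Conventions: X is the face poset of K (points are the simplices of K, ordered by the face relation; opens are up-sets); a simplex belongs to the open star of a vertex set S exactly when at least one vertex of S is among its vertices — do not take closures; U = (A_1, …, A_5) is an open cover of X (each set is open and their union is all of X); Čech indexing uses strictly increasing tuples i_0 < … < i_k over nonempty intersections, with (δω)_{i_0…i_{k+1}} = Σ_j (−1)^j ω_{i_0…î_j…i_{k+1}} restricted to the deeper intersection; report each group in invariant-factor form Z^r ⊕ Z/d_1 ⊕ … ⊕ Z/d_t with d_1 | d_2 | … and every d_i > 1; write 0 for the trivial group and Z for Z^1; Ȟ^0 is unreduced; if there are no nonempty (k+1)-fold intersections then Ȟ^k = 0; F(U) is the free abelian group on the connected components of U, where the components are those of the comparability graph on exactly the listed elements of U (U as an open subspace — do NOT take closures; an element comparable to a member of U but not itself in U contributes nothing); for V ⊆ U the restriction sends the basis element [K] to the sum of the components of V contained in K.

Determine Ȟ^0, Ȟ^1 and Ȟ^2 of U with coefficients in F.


Ȟ^0 = Z, Ȟ^1 = Z, Ȟ^2 = 0

nonempty overlaps:
  A1={{t1},{t4},{t5},{t1,t2},{t1,t3},{t1,t4},{t1,t5},{t1,t6},{t2,t5},{t3,t4},{t3,t5},{t4,t5},{t4,t6},{t4,t7},{t5,t6},{t1,t2,t5},{t1,t3,t4},{t1,t3,t6},{t3,t4,t5},{t4,t5,t6}} A2={{t6},{t1,t6},{t3,t6},{t4,t6},{t5,t6},{t1,t3,t6},{t4,t5,t6}} A3={{t3},{t7},{t1,t3},{t3,t4},{t3,t5},{t3,t6},{t4,t7},{t1,t3,t4},{t1,t3,t6},{t3,t4,t5}} A4={{t2},{t5},{t1,t2},{t1,t5},{t2,t5},{t3,t5},{t4,t5},{t5,t6},{t1,t2,t5},{t3,t4,t5},{t4,t5,t6}} A5={{t1},{t3},{t7},{t1,t2},{t1,t3},{t1,t4},{t1,t5},{t1,t6},{t3,t4},{t3,t5},{t3,t6},{t4,t7},{t1,t2,t5},{t1,t3,t4},{t1,t3,t6},{t3,t4,t5}}
  A12={{t1,t6},{t4,t6},{t5,t6},{t1,t3,t6},{t4,t5,t6}} A13={{t1,t3},{t3,t4},{t3,t5},{t4,t7},{t1,t3,t4},{t1,t3,t6},{t3,t4,t5}} A14={{t5},{t1,t2},{t1,t5},{t2,t5},{t3,t5},{t4,t5},{t5,t6},{t1,t2,t5},{t3,t4,t5},{t4,t5,t6}} A15={{t1},{t1,t2},{t1,t3},{t1,t4},{t1,t5},{t1,t6},{t3,t4},{t3,t5},{t4,t7},{t1,t2,t5},{t1,t3,t4},{t1,t3,t6},{t3,t4,t5}} A23={{t3,t6},{t1,t3,t6}} A24={{t5,t6},{t4,t5,t6}} A25={{t1,t6},{t3,t6},{t1,t3,t6}} A34={{t3,t5},{t3,t4,t5}} A35={{t3},{t7},{t1,t3},{t3,t4},{t3,t5},{t3,t6},{t4,t7},{t1,t3,t4},{t1,t3,t6},{t3,t4,t5}} A45={{t1,t2},{t1,t5},{t3,t5},{t1,t2,t5},{t3,t4,t5}}
  A123={{t1,t3,t6}} A124={{t5,t6},{t4,t5,t6}} A125={{t1,t6},{t1,t3,t6}} A134={{t3,t5},{t3,t4,t5}} A135={{t1,t3},{t3,t4},{t3,t5},{t4,t7},{t1,t3,t4},{t1,t3,t6},{t3,t4,t5}} A145={{t1,t2},{t1,t5},{t3,t5},{t1,t2,t5},{t3,t4,t5}} A235={{t3,t6},{t1,t3,t6}} A345={{t3,t5},{t3,t4,t5}}
  A1235={{t1,t3,t6}} A1345={{t3,t5},{t3,t4,t5}}
components per intersection:
  A1: {{t1},{t4},{t5},{t1,t2},{t1,t3},{t1,t4},{t1,t5},{t1,t6},{t2,t5},{t3,t4},{t3,t5},{t4,t5},{t4,t6},{t4,t7},{t5,t6},{t1,t2,t5},{t1,t3,t4},{t1,t3,t6},{t3,t4,t5},{t4,t5,t6}}
  A2: {{t6},{t1,t6},{t3,t6},{t4,t6},{t5,t6},{t1,t3,t6},{t4,t5,t6}}
  A3: {{t3},{t1,t3},{t3,t4},{t3,t5},{t3,t6},{t1,t3,t4},{t1,t3,t6},{t3,t4,t5}} {{t7},{t4,t7}}
  A4: {{t2},{t5},{t1,t2},{t1,t5},{t2,t5},{t3,t5},{t4,t5},{t5,t6},{t1,t2,t5},{t3,t4,t5},{t4,t5,t6}}
  A5: {{t1},{t3},{t1,t2},{t1,t3},{t1,t4},{t1,t5},{t1,t6},{t3,t4},{t3,t5},{t3,t6},{t1,t2,t5},{t1,t3,t4},{t1,t3,t6},{t3,t4,t5}} {{t7},{t4,t7}}
  A12: {{t1,t6},{t1,t3,t6}} {{t4,t6},{t5,t6},{t4,t5,t6}}
  A13: {{t1,t3},{t3,t4},{t3,t5},{t1,t3,t4},{t1,t3,t6},{t3,t4,t5}} {{t4,t7}}
  A14: {{t5},{t1,t2},{t1,t5},{t2,t5},{t3,t5},{t4,t5},{t5,t6},{t1,t2,t5},{t3,t4,t5},{t4,t5,t6}}
  A15: {{t1},{t1,t2},{t1,t3},{t1,t4},{t1,t5},{t1,t6},{t3,t4},{t3,t5},{t1,t2,t5},{t1,t3,t4},{t1,t3,t6},{t3,t4,t5}} {{t4,t7}}
  A23: {{t3,t6},{t1,t3,t6}}
  A24: {{t5,t6},{t4,t5,t6}}
  A25: {{t1,t6},{t3,t6},{t1,t3,t6}}
  A34: {{t3,t5},{t3,t4,t5}}
  A35: {{t3},{t1,t3},{t3,t4},{t3,t5},{t3,t6},{t1,t3,t4},{t1,t3,t6},{t3,t4,t5}} {{t7},{t4,t7}}
  A45: {{t1,t2},{t1,t5},{t1,t2,t5}} {{t3,t5},{t3,t4,t5}}
  A123: {{t1,t3,t6}}
  A124: {{t5,t6},{t4,t5,t6}}
  A125: {{t1,t6},{t1,t3,t6}}
  A134: {{t3,t5},{t3,t4,t5}}
  A135: {{t1,t3},{t3,t4},{t3,t5},{t1,t3,t4},{t1,t3,t6},{t3,t4,t5}} {{t4,t7}}
  A145: {{t1,t2},{t1,t5},{t1,t2,t5}} {{t3,t5},{t3,t4,t5}}
  A235: {{t3,t6},{t1,t3,t6}}
  A345: {{t3,t5},{t3,t4,t5}}
  A1235: {{t1,t3,t6}}
  A1345: {{t3,t5},{t3,t4,t5}}
C dims 7,15,10,2; δ0: rk 6, SNF 1^6; δ1: rk 8, SNF 1^8; δ2: rk 2, SNF 1^2
degree 0: 7−6−0 = 1 → Ȟ^0 ≅ Z
degree 1: 15−8−6 = 1 → Ȟ^1 ≅ Z
degree 2: 10−2−8 = 0 → Ȟ^2 ≅ 0


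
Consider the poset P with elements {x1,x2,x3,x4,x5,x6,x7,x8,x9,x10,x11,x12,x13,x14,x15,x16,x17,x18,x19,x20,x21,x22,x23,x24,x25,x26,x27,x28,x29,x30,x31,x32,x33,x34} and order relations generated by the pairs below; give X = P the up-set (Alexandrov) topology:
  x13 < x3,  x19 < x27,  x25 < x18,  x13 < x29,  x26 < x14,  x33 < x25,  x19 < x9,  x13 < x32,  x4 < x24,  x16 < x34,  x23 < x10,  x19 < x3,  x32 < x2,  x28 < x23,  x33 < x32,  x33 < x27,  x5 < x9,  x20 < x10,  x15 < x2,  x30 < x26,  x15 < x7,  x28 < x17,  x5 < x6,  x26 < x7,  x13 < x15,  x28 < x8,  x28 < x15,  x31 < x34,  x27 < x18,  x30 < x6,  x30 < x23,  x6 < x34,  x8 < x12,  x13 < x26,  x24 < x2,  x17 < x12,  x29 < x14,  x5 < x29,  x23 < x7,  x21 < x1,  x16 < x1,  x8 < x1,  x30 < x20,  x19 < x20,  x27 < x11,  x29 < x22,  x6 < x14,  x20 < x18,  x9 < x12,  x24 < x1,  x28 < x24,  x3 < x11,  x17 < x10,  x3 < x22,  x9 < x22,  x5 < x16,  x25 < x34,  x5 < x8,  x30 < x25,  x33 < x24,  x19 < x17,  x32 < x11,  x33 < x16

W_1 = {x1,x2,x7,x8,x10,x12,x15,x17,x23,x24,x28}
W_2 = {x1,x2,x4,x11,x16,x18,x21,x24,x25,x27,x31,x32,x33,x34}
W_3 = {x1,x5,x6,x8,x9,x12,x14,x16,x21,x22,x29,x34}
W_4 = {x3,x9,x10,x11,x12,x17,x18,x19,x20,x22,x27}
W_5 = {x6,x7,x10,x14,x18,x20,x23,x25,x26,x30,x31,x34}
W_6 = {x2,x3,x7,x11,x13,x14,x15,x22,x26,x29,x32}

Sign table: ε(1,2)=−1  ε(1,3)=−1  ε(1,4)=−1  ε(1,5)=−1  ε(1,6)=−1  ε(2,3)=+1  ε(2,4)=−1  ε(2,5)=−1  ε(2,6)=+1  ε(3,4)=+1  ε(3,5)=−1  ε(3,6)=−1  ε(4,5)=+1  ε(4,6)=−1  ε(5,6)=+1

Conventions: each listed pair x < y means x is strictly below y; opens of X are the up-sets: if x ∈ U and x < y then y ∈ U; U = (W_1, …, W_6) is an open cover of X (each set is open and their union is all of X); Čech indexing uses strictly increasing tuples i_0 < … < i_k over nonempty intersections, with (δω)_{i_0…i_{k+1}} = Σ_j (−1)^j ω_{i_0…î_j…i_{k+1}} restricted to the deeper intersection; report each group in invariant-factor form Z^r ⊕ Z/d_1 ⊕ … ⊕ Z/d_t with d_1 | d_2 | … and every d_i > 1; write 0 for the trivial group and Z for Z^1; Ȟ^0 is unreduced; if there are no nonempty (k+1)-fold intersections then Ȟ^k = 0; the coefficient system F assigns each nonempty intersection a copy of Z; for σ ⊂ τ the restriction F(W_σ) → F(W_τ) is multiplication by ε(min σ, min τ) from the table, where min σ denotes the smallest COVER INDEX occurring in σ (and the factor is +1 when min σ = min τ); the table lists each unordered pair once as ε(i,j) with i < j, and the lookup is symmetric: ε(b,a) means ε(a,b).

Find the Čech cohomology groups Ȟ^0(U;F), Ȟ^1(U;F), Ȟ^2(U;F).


Ȟ^0 ≅ 0,  Ȟ^1 ≅ Z/2,  Ȟ^2 ≅ Z

nerve simplices:
  W12={x1,x2,x24} W13={x1,x8,x12} W14={x10,x12,x17} W15={x7,x10,x23} W16={x2,x7,x15} W23={x1,x16,x21,x34} W24={x11,x18,x27} W25={x18,x25,x31,x34} W26={x2,x11,x32} W34={x9,x12,x22} W35={x6,x14,x34} W36={x14,x22,x29} W45={x10,x18,x20} W46={x3,x11,x22} W56={x7,x14,x26}
  W123={x1} W126={x2} W134={x12} W145={x10} W156={x7} W235={x34} W245={x18} W246={x11} W346={x22} W356={x14}
C dims 6,15,10; δ0: rk 6, SNF 1^5·2; δ1: rk 9, SNF 1^9
degree 0: 6−6−0 = 0 → Ȟ^0 ≅ 0
degree 1: 15−9−6 = 0 plus torsion [2] → Ȟ^1 ≅ Z/2
degree 2: 10−0−9 = 1 → Ȟ^2 ≅ Z


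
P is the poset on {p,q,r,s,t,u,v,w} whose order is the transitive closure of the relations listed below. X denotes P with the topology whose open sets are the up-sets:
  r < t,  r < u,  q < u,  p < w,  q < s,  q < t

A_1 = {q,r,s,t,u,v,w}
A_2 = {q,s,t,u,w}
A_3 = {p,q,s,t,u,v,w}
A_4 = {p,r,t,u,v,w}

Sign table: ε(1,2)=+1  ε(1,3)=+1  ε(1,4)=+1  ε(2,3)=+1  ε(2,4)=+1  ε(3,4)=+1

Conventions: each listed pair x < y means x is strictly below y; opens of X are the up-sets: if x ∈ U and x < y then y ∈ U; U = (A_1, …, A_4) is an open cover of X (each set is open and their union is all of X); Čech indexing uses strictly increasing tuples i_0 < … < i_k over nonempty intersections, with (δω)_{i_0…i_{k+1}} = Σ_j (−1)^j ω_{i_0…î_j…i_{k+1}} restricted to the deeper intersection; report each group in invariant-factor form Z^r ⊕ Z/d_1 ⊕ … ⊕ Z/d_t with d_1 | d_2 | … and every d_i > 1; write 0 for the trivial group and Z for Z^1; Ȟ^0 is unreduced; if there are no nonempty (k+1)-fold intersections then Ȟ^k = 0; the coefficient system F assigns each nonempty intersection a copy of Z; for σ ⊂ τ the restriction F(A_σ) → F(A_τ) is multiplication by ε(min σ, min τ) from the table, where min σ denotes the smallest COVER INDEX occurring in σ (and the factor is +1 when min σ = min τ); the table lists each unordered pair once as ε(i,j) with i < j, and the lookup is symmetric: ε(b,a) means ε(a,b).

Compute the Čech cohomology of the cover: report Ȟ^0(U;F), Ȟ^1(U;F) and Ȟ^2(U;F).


nonempty intersections:
  A12={q,s,t,u,w} A13={q,s,t,u,v,w} A14={r,t,u,v,w} A23={q,s,t,u,w} A24={t,u,w} A34={p,t,u,v,w}
  A123={q,s,t,u,w} A124={t,u,w} A134={t,u,v,w} A234={t,u,w}
  A1234={t,u,w}
C dims 4,6,4,1; δ0: rk 3, SNF 1^3; δ1: rk 3, SNF 1^3; δ2: rk 1, SNF 1^1
Ȟ^0: (4−3)−0=1 ⇒ Z
Ȟ^1: (6−3)−3=0 ⇒ 0
Ȟ^2: (4−1)−3=0 ⇒ 0

Ȟ^0 = Z, Ȟ^1 = 0 and Ȟ^2 = 0


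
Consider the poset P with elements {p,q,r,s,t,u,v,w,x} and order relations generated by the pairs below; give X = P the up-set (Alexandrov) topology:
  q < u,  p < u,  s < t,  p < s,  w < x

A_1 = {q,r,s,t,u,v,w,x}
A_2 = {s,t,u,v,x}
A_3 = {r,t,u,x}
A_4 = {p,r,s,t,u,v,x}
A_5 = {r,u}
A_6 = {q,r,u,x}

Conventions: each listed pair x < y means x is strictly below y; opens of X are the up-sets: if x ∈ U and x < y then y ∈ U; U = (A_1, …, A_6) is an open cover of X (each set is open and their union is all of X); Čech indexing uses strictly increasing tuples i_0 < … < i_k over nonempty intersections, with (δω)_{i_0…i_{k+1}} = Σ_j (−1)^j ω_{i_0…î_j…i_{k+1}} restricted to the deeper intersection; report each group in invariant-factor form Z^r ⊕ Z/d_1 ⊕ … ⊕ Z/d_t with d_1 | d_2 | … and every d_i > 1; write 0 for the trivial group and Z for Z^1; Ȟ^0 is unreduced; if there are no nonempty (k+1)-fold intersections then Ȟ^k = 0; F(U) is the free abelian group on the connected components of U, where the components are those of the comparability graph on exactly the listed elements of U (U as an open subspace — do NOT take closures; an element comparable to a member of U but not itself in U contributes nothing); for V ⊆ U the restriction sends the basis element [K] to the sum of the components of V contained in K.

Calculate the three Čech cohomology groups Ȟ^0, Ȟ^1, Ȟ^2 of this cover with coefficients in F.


Ȟ^0 ≅ Z^4, Ȟ^1 ≅ 0, Ȟ^2 ≅ 0

nonempty overlaps:
  A12={s,t,u,v,x} A13={r,t,u,x} A14={r,s,t,u,v,x} A15={r,u} A16={q,r,u,x} A23={t,u,x} A24={s,t,u,v,x} A25={u} A26={u,x} A34={r,t,u,x} A35={r,u} A36={r,u,x} A45={r,u} A46={r,u,x} A56={r,u}
  A123={t,u,x} A124={s,t,u,v,x} A125={u} A126={u,x} A134={r,t,u,x} A135={r,u} A136={r,u,x} A145={r,u} A146={r,u,x} A156={r,u} A234={t,u,x} A235={u} A236={u,x} A245={u} A246={u,x} A256={u} A345={r,u} A346={r,u,x} A356={r,u} A456={r,u}
  A1234={t,u,x} A1235={u} A1236={u,x} A1245={u} A1246={u,x} A1256={u} A1345={r,u} A1346={r,u,x} A1356={r,u} A1456={r,u} A2345={u} A2346={u,x} A2356={u} A2456={u} A3456={r,u}
  A12345={u} A12346={u,x} A12356={u} A12456={u} A13456={r,u} A23456={u}
  A123456={u}
components per intersection:
  A1: {q,u} {r} {s,t} {v} {w,x}
  A2: {s,t} {u} {v} {x}
  A3: {r} {t} {u} {x}
  A4: {p,s,t,u} {r} {v} {x}
  A5: {r} {u}
  A6: {q,u} {r} {x}
  A12: {s,t} {u} {v} {x}
  A13: {r} {t} {u} {x}
  A14: {r} {s,t} {u} {v} {x}
  A15: {r} {u}
  A16: {q,u} {r} {x}
  A23: {t} {u} {x}
  A24: {s,t} {u} {v} {x}
  A25: {u}
  A26: {u} {x}
  A34: {r} {t} {u} {x}
  A35: {r} {u}
  A36: {r} {u} {x}
  A45: {r} {u}
  A46: {r} {u} {x}
  A56: {r} {u}
  A123: {t} {u} {x}
  A124: {s,t} {u} {v} {x}
  A125: {u}
  A126: {u} {x}
  A134: {r} {t} {u} {x}
  A135: {r} {u}
  A136: {r} {u} {x}
  A145: {r} {u}
  A146: {r} {u} {x}
  A156: {r} {u}
  A234: {t} {u} {x}
  A235: {u}
  A236: {u} {x}
  A245: {u}
  A246: {u} {x}
  A256: {u}
  A345: {r} {u}
  A346: {r} {u} {x}
  A356: {r} {u}
  A456: {r} {u}
  A1234: {t} {u} {x}
  A1235: {u}
  A1236: {u} {x}
  A1245: {u}
  A1246: {u} {x}
  A1256: {u}
  A1345: {r} {u}
  A1346: {r} {u} {x}
  A1356: {r} {u}
  A1456: {r} {u}
  A2345: {u}
  A2346: {u} {x}
  A2356: {u}
  A2456: {u}
  A3456: {r} {u}
  A12345: {u}
  A12346: {u} {x}
  A12356: {u}
  A12456: {u}
  A13456: {r} {u}
  A23456: {u}
  A123456: {u}
C dims 22,44,45,26; δ0: rk 18, SNF 1^18; δ1: rk 26, SNF 1^26; δ2: rk 19, SNF 1^19
degree 0: 22−18−0 = 4 → Ȟ^0 ≅ Z^4
degree 1: 44−26−18 = 0 → Ȟ^1 ≅ 0
degree 2: 45−19−26 = 0 → Ȟ^2 ≅ 0


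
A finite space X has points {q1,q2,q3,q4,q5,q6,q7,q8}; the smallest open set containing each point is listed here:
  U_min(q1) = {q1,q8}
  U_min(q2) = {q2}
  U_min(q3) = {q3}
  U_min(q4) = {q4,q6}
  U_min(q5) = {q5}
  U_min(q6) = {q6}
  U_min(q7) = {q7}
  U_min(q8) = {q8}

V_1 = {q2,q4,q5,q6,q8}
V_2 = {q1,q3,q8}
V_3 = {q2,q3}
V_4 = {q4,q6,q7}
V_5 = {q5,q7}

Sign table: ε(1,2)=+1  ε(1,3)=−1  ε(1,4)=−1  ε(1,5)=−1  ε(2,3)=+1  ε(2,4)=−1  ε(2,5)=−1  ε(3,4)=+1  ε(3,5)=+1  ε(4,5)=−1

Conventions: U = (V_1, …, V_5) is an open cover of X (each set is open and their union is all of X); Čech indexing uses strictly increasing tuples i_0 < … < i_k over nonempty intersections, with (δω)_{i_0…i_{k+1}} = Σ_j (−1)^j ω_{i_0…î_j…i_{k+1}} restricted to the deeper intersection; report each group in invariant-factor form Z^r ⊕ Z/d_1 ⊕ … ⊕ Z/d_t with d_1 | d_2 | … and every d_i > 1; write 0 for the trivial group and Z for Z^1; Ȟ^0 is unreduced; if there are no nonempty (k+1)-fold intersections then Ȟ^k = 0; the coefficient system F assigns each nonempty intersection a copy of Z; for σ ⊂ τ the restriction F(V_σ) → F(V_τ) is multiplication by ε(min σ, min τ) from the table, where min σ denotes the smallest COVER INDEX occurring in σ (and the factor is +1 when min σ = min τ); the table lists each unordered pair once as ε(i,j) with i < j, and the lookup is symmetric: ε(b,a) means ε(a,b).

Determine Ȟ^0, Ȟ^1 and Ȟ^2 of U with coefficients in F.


Ȟ^0(U;F) ≅ 0; Ȟ^1(U;F) ≅ Z ⊕ Z/2; Ȟ^2(U;F) ≅ 0

nonempty overlaps:
  V12={q8} V13={q2} V14={q4,q6} V15={q5} V23={q3} V45={q7}
C dims 5,6; δ0: rk 5, SNF 1^4·2
degree 0: 5−5−0 = 0 → Ȟ^0 ≅ 0
degree 1: 6−0−5 = 1 plus torsion [2] → Ȟ^1 ≅ Z ⊕ Z/2
degree 2: 0−0−0 = 0 → Ȟ^2 ≅ 0


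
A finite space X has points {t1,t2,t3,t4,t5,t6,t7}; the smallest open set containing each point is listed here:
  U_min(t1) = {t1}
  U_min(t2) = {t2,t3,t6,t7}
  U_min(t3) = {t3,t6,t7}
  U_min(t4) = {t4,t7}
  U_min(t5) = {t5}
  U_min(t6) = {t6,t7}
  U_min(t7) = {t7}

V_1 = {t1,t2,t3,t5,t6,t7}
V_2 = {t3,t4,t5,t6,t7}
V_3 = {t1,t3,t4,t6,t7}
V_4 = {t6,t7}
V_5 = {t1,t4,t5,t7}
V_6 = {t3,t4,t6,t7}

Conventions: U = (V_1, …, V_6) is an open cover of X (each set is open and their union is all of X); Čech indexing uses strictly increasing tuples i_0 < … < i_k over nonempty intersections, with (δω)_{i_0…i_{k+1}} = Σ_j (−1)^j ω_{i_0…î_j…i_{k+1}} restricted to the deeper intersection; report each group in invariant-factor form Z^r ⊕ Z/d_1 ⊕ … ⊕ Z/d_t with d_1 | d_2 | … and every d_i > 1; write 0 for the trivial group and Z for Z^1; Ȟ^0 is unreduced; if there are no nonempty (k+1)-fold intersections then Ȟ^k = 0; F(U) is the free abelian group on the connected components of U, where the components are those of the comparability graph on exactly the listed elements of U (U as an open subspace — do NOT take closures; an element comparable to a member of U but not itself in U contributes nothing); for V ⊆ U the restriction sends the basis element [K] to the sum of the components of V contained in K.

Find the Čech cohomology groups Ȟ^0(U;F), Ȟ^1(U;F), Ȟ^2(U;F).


Ȟ^0 = Z^3; Ȟ^1 = 0; Ȟ^2 = 0

nonempty intersections:
  V12={t3,t5,t6,t7} V13={t1,t3,t6,t7} V14={t6,t7} V15={t1,t5,t7} V16={t3,t6,t7} V23={t3,t4,t6,t7} V24={t6,t7} V25={t4,t5,t7} V26={t3,t4,t6,t7} V34={t6,t7} V35={t1,t4,t7} V36={t3,t4,t6,t7} V45={t7} V46={t6,t7} V56={t4,t7}
  V123={t3,t6,t7} V124={t6,t7} V125={t5,t7} V126={t3,t6,t7} V134={t6,t7} V135={t1,t7} V136={t3,t6,t7} V145={t7} V146={t6,t7} V156={t7} V234={t6,t7} V235={t4,t7} V236={t3,t4,t6,t7} V245={t7} V246={t6,t7} V256={t4,t7} V345={t7} V346={t6,t7} V356={t4,t7} V456={t7}
  V1234={t6,t7} V1235={t7} V1236={t3,t6,t7} V1245={t7} V1246={t6,t7} V1256={t7} V1345={t7} V1346={t6,t7} V1356={t7} V1456={t7} V2345={t7} V2346={t6,t7} V2356={t4,t7} V2456={t7} V3456={t7}
  V12345={t7} V12346={t6,t7} V12356={t7} V12456={t7} V13456={t7} V23456={t7}
  V123456={t7}
components per intersection:
  V1: {t1} {t2,t3,t6,t7} {t5}
  V2: {t3,t4,t6,t7} {t5}
  V3: {t1} {t3,t4,t6,t7}
  V4: {t6,t7}
  V5: {t1} {t4,t7} {t5}
  V6: {t3,t4,t6,t7}
  V12: {t3,t6,t7} {t5}
  V13: {t1} {t3,t6,t7}
  V14: {t6,t7}
  V15: {t1} {t5} {t7}
  V16: {t3,t6,t7}
  V23: {t3,t4,t6,t7}
  V24: {t6,t7}
  V25: {t4,t7} {t5}
  V26: {t3,t4,t6,t7}
  V34: {t6,t7}
  V35: {t1} {t4,t7}
  V36: {t3,t4,t6,t7}
  V45: {t7}
  V46: {t6,t7}
  V56: {t4,t7}
  V123: {t3,t6,t7}
  V124: {t6,t7}
  V125: {t5} {t7}
  V126: {t3,t6,t7}
  V134: {t6,t7}
  V135: {t1} {t7}
  V136: {t3,t6,t7}
  V145: {t7}
  V146: {t6,t7}
  V156: {t7}
  V234: {t6,t7}
  V235: {t4,t7}
  V236: {t3,t4,t6,t7}
  V245: {t7}
  V246: {t6,t7}
  V256: {t4,t7}
  V345: {t7}
  V346: {t6,t7}
  V356: {t4,t7}
  V456: {t7}
  V1234: {t6,t7}
  V1235: {t7}
  V1236: {t3,t6,t7}
  V1245: {t7}
  V1246: {t6,t7}
  V1256: {t7}
  V1345: {t7}
  V1346: {t6,t7}
  V1356: {t7}
  V1456: {t7}
  V2345: {t7}
  V2346: {t6,t7}
  V2356: {t4,t7}
  V2456: {t7}
  V3456: {t7}
  V12345: {t7}
  V12346: {t6,t7}
  V12356: {t7}
  V12456: {t7}
  V13456: {t7}
  V23456: {t7}
  V123456: {t7}
C dims 12,21,22,15; δ0: rk 9, SNF 1^9; δ1: rk 12, SNF 1^12; δ2: rk 10, SNF 1^10
Ȟ^0: (12−9)−0=3 ⇒ Z^3
Ȟ^1: (21−12)−9=0 ⇒ 0
Ȟ^2: (22−10)−12=0 ⇒ 0


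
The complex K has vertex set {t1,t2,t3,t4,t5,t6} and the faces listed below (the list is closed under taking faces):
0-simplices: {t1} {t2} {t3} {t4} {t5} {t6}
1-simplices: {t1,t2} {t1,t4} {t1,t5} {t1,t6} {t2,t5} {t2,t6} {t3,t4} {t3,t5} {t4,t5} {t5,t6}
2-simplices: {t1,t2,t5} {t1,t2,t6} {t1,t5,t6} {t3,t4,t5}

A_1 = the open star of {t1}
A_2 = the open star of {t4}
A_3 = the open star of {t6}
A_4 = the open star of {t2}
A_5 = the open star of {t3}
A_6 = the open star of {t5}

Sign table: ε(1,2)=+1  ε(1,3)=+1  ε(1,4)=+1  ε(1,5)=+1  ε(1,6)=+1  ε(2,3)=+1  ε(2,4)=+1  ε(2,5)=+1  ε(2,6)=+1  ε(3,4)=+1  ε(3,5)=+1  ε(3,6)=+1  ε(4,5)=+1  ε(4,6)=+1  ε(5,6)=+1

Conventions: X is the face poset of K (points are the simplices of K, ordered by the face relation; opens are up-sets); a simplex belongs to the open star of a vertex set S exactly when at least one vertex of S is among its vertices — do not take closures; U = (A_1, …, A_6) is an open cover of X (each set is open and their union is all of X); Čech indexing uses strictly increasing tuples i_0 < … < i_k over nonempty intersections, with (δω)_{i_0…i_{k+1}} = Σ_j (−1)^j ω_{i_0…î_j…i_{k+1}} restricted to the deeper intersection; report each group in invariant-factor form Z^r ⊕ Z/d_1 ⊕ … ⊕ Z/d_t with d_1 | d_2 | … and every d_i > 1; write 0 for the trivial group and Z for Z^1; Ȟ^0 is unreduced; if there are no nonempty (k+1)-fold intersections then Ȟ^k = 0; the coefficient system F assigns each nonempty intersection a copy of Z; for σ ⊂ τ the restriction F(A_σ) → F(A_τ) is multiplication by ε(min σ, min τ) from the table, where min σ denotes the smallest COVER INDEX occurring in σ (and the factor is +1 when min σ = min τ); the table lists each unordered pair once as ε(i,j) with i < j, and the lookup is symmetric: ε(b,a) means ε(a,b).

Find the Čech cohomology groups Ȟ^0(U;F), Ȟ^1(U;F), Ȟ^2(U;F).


nonempty intersections:
  A1={{t1},{t1,t2},{t1,t4},{t1,t5},{t1,t6},{t1,t2,t5},{t1,t2,t6},{t1,t5,t6}} A2={{t4},{t1,t4},{t3,t4},{t4,t5},{t3,t4,t5}} A3={{t6},{t1,t6},{t2,t6},{t5,t6},{t1,t2,t6},{t1,t5,t6}} A4={{t2},{t1,t2},{t2,t5},{t2,t6},{t1,t2,t5},{t1,t2,t6}} A5={{t3},{t3,t4},{t3,t5},{t3,t4,t5}} A6={{t5},{t1,t5},{t2,t5},{t3,t5},{t4,t5},{t5,t6},{t1,t2,t5},{t1,t5,t6},{t3,t4,t5}}
  A12={{t1,t4}} A13={{t1,t6},{t1,t2,t6},{t1,t5,t6}} A14={{t1,t2},{t1,t2,t5},{t1,t2,t6}} A16={{t1,t5},{t1,t2,t5},{t1,t5,t6}} A25={{t3,t4},{t3,t4,t5}} A26={{t4,t5},{t3,t4,t5}} A34={{t2,t6},{t1,t2,t6}} A36={{t5,t6},{t1,t5,t6}} A46={{t2,t5},{t1,t2,t5}} A56={{t3,t5},{t3,t4,t5}}
  A134={{t1,t2,t6}} A136={{t1,t5,t6}} A146={{t1,t2,t5}} A256={{t3,t4,t5}}
C dims 6,10,4; δ0: rk 5, SNF 1^5; δ1: rk 4, SNF 1^4
Ȟ^0: (6−5)−0=1 ⇒ Z
Ȟ^1: (10−4)−5=1 ⇒ Z
Ȟ^2: (4−0)−4=0 ⇒ 0

Ȟ^0 = Z, Ȟ^1 = Z, Ȟ^2 = 0


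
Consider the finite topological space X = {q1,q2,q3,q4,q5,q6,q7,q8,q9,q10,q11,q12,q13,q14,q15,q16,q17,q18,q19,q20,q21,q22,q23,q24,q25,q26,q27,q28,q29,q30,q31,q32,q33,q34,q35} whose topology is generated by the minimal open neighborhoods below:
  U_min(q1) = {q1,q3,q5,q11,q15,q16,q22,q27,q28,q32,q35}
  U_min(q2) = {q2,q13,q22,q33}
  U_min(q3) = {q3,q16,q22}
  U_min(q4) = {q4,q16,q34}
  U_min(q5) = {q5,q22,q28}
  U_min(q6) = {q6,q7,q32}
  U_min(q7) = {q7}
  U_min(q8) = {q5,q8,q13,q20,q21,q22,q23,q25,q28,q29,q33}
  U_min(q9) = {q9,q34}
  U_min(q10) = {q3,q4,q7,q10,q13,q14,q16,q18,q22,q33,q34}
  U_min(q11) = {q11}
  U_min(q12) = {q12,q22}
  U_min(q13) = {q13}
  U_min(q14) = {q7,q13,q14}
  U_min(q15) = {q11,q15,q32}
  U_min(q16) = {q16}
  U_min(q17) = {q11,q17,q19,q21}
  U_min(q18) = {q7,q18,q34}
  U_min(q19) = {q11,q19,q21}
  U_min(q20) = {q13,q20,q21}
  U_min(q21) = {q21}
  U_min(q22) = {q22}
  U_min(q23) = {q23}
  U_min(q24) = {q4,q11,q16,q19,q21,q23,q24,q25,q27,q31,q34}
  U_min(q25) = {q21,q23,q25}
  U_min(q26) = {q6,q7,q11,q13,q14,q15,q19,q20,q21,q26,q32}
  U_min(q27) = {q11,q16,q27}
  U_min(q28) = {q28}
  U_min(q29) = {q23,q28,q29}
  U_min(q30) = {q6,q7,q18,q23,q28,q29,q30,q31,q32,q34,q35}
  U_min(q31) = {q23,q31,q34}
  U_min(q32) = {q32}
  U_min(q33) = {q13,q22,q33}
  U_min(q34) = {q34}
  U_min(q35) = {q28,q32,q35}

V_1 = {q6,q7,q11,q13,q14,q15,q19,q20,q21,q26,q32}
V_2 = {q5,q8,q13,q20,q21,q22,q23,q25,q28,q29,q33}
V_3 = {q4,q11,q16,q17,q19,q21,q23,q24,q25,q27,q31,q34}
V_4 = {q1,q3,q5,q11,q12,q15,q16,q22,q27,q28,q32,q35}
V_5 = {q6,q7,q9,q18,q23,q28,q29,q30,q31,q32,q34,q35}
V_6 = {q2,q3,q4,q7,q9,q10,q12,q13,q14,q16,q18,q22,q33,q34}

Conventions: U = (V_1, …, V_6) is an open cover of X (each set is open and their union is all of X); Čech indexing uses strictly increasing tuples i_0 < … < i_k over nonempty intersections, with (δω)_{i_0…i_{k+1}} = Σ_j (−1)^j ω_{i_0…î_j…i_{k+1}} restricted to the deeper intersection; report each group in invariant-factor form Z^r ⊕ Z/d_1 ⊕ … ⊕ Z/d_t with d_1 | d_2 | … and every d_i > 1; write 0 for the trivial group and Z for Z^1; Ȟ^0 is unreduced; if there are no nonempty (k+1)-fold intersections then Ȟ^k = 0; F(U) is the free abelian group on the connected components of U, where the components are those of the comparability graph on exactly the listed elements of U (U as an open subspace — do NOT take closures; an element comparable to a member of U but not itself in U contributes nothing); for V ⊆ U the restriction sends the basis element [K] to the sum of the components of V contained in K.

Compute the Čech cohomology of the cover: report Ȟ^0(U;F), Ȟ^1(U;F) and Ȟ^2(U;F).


Ȟ^0 = Z; Ȟ^1 = 0; Ȟ^2 = Z/2

nerve simplices:
  V12={q13,q20,q21} V13={q11,q19,q21} V14={q11,q15,q32} V15={q6,q7,q32} V16={q7,q13,q14} V23={q21,q23,q25} V24={q5,q22,q28} V25={q23,q28,q29} V26={q13,q22,q33} V34={q11,q16,q27} V35={q23,q31,q34} V36={q4,q16,q34} V45={q28,q32,q35} V46={q3,q12,q16,q22} V56={q7,q9,q18,q34}
  V123={q21} V126={q13} V134={q11} V145={q32} V156={q7} V235={q23} V245={q28} V246={q22} V346={q16} V356={q34}
components per intersection:
  V1: {q6,q7,q11,q13,q14,q15,q19,q20,q21,q26,q32}
  V2: {q5,q8,q13,q20,q21,q22,q23,q25,q28,q29,q33}
  V3: {q4,q11,q16,q17,q19,q21,q23,q24,q25,q27,q31,q34}
  V4: {q1,q3,q5,q11,q12,q15,q16,q22,q27,q28,q32,q35}
  V5: {q6,q7,q9,q18,q23,q28,q29,q30,q31,q32,q34,q35}
  V6: {q2,q3,q4,q7,q9,q10,q12,q13,q14,q16,q18,q22,q33,q34}
  V12: {q13,q20,q21}
  V13: {q11,q19,q21}
  V14: {q11,q15,q32}
  V15: {q6,q7,q32}
  V16: {q7,q13,q14}
  V23: {q21,q23,q25}
  V24: {q5,q22,q28}
  V25: {q23,q28,q29}
  V26: {q13,q22,q33}
  V34: {q11,q16,q27}
  V35: {q23,q31,q34}
  V36: {q4,q16,q34}
  V45: {q28,q32,q35}
  V46: {q3,q12,q16,q22}
  V56: {q7,q9,q18,q34}
  V123: {q21}
  V126: {q13}
  V134: {q11}
  V145: {q32}
  V156: {q7}
  V235: {q23}
  V245: {q28}
  V246: {q22}
  V346: {q16}
  V356: {q34}
C dims 6,15,10; δ0: rk 5, SNF 1^5; δ1: rk 10, SNF 1^9·2
degree 0: 6−5−0 = 1 → Ȟ^0 ≅ Z
degree 1: 15−10−5 = 0 → Ȟ^1 ≅ 0
degree 2: 10−0−10 = 0 plus torsion [2] → Ȟ^2 ≅ Z/2


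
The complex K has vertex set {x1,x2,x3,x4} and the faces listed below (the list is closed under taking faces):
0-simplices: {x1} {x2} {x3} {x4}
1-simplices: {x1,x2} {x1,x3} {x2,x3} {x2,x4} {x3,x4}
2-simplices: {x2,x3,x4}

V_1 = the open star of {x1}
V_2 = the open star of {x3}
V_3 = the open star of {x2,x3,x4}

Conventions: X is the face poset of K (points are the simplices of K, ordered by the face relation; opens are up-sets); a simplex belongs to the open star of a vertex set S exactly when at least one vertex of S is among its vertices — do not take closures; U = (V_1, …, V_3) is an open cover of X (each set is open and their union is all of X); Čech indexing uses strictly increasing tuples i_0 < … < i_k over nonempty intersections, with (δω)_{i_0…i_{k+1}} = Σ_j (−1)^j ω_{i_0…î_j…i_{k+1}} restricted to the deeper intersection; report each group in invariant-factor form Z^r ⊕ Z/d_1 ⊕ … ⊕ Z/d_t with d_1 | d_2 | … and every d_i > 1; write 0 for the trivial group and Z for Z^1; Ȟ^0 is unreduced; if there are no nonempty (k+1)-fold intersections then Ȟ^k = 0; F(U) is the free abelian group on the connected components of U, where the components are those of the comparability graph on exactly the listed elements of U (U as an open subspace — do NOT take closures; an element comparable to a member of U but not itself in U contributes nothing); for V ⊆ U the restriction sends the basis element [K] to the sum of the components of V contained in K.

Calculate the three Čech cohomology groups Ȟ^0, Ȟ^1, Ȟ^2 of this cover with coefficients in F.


Ȟ^0 = Z, Ȟ^1 = Z, Ȟ^2 = 0

intersection data:
  V1={{x1},{x1,x2},{x1,x3}} V2={{x3},{x1,x3},{x2,x3},{x3,x4},{x2,x3,x4}} V3={{x2},{x3},{x4},{x1,x2},{x1,x3},{x2,x3},{x2,x4},{x3,x4},{x2,x3,x4}}
  V12={{x1,x3}} V13={{x1,x2},{x1,x3}} V23={{x3},{x1,x3},{x2,x3},{x3,x4},{x2,x3,x4}}
  V123={{x1,x3}}
components per intersection:
  V1: {{x1},{x1,x2},{x1,x3}}
  V2: {{x3},{x1,x3},{x2,x3},{x3,x4},{x2,x3,x4}}
  V3: {{x2},{x3},{x4},{x1,x2},{x1,x3},{x2,x3},{x2,x4},{x3,x4},{x2,x3,x4}}
  V12: {{x1,x3}}
  V13: {{x1,x2}} {{x1,x3}}
  V23: {{x3},{x1,x3},{x2,x3},{x3,x4},{x2,x3,x4}}
  V123: {{x1,x3}}
C dims 3,4,1; δ0: rk 2, SNF 1^2; δ1: rk 1, SNF 1^1
Ȟ^0 = (3 − 2) − 0 = 1, so Ȟ^0 ≅ Z
Ȟ^1 = (4 − 1) − 2 = 1, so Ȟ^1 ≅ Z
Ȟ^2 = (1 − 0) − 1 = 0, so Ȟ^2 ≅ 0


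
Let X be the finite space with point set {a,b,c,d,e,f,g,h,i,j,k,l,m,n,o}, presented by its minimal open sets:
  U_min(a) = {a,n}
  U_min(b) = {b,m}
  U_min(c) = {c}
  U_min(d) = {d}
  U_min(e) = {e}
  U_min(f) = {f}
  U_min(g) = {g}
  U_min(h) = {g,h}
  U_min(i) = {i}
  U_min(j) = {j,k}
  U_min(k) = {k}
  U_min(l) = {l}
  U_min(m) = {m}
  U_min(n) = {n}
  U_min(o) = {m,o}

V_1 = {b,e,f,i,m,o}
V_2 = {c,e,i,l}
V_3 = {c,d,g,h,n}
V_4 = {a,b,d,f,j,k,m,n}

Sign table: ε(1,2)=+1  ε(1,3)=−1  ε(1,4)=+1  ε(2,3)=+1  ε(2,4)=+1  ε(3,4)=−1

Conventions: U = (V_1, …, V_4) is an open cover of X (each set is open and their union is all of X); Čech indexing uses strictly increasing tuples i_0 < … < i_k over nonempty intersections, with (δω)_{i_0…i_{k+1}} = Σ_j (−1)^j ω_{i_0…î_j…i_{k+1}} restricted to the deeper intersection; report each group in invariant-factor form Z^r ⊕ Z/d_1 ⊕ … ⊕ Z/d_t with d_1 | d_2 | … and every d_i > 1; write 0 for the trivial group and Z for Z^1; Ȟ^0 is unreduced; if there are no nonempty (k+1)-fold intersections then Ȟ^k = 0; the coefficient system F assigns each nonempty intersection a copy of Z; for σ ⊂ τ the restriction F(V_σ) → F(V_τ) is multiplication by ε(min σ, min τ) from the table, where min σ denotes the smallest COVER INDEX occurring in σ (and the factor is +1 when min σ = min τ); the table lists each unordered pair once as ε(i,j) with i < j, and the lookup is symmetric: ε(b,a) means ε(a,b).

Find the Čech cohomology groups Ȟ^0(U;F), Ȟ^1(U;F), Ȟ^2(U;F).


nerve of the cover:
  V12={e,i} V14={b,f,m} V23={c} V34={d,n}
C dims 4,4; δ0: rk 4, SNF 1^3·2
Ȟ^0 = (4 − 4) − 0 = 0, so Ȟ^0 ≅ 0
Ȟ^1 = (4 − 0) − 4 = 0 plus torsion [2], so Ȟ^1 ≅ Z/2
Ȟ^2 = (0 − 0) − 0 = 0, so Ȟ^2 ≅ 0

Ȟ^0(U;F) ≅ 0, Ȟ^1(U;F) ≅ Z/2, Ȟ^2(U;F) ≅ 0


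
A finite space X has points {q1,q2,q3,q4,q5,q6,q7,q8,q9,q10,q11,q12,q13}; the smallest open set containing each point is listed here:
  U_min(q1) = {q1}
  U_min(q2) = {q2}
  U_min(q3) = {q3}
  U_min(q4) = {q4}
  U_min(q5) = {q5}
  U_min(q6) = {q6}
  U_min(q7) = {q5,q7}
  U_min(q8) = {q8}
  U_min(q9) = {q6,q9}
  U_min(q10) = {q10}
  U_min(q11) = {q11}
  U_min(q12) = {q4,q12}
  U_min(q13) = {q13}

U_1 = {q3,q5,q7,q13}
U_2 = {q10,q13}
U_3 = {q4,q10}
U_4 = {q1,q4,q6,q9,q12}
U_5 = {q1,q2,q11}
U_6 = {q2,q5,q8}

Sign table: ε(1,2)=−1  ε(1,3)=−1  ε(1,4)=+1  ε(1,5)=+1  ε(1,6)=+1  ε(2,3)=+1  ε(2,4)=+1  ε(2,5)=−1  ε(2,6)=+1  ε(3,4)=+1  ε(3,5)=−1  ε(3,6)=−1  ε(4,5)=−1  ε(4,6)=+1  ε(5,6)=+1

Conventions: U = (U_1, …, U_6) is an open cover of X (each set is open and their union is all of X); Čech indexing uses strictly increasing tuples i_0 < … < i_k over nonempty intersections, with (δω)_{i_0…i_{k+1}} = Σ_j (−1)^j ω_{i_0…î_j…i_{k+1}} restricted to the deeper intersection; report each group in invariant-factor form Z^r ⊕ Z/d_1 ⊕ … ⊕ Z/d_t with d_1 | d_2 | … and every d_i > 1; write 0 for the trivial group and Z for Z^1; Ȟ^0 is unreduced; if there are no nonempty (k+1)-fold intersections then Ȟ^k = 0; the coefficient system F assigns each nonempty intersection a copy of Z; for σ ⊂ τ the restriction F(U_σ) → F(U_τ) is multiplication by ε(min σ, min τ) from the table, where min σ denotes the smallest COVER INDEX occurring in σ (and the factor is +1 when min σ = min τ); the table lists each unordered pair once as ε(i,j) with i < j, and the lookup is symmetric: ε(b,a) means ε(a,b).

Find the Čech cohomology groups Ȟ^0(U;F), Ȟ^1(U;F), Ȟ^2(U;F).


intersection data:
  U12={q13} U16={q5} U23={q10} U34={q4} U45={q1} U56={q2}
C dims 6,6; δ0: rk 5, SNF 1^5
Ȟ^0 = (6 − 5) − 0 = 1, so Ȟ^0 ≅ Z
Ȟ^1 = (6 − 0) − 5 = 1, so Ȟ^1 ≅ Z
Ȟ^2 = (0 − 0) − 0 = 0, so Ȟ^2 ≅ 0

Ȟ^0(U;F) ≅ Z, Ȟ^1(U;F) ≅ Z, Ȟ^2(U;F) ≅ 0


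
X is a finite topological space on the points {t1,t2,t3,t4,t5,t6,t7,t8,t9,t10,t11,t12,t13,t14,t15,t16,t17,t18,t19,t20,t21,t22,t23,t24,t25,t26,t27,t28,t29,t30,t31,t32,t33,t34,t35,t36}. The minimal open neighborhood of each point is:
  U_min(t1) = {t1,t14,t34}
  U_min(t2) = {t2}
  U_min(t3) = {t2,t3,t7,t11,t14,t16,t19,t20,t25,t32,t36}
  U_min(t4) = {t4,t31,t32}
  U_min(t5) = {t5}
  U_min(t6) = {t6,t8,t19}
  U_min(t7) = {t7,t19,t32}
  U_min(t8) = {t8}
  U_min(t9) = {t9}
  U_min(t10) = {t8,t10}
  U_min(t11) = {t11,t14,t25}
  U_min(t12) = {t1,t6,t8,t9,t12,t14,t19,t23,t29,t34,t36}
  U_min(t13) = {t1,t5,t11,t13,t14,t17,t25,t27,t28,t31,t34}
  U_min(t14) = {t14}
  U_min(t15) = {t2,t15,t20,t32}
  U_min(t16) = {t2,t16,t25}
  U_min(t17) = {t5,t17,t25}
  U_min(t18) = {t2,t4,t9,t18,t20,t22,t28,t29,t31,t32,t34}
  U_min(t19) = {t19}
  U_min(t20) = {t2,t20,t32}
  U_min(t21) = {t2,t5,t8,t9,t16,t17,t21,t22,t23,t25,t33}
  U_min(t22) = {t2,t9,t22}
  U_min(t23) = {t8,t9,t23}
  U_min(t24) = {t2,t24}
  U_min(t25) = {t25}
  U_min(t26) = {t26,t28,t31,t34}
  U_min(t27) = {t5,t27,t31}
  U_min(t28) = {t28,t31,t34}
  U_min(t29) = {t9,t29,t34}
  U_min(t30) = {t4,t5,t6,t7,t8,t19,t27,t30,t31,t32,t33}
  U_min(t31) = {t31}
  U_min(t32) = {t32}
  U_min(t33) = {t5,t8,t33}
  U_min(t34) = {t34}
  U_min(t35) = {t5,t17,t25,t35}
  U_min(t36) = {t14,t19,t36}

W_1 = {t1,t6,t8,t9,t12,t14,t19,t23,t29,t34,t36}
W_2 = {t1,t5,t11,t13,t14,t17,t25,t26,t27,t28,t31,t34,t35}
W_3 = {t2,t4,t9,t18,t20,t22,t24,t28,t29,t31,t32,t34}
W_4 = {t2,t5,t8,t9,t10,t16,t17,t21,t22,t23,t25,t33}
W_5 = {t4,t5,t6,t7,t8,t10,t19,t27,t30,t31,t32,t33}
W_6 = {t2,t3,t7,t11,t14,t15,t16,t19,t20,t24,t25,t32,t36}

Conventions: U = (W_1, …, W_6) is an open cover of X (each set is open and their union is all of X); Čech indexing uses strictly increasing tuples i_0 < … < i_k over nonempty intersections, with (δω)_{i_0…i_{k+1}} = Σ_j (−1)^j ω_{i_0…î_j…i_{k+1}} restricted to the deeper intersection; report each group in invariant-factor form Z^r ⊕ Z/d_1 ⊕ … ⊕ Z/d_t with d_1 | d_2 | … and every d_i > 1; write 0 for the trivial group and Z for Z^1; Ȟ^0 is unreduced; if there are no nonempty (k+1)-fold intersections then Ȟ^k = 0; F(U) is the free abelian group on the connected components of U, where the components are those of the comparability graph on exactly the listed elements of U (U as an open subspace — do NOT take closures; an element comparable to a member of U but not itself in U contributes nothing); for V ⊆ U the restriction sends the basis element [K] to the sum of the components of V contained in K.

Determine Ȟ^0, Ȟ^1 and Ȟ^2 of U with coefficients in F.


Ȟ^0 = Z,  Ȟ^1 = 0,  Ȟ^2 = Z/2

nerve of the cover:
  W12={t1,t14,t34} W13={t9,t29,t34} W14={t8,t9,t23} W15={t6,t8,t19} W16={t14,t19,t36} W23={t28,t31,t34} W24={t5,t17,t25} W25={t5,t27,t31} W26={t11,t14,t25} W34={t2,t9,t22} W35={t4,t31,t32} W36={t2,t20,t24,t32} W45={t5,t8,t10,t33} W46={t2,t16,t25} W56={t7,t19,t32}
  W123={t34} W126={t14} W134={t9} W145={t8} W156={t19} W235={t31} W245={t5} W246={t25} W346={t2} W356={t32}
components per intersection:
  W1: {t1,t6,t8,t9,t12,t14,t19,t23,t29,t34,t36}
  W2: {t1,t5,t11,t13,t14,t17,t25,t26,t27,t28,t31,t34,t35}
  W3: {t2,t4,t9,t18,t20,t22,t24,t28,t29,t31,t32,t34}
  W4: {t2,t5,t8,t9,t10,t16,t17,t21,t22,t23,t25,t33}
  W5: {t4,t5,t6,t7,t8,t10,t19,t27,t30,t31,t32,t33}
  W6: {t2,t3,t7,t11,t14,t15,t16,t19,t20,t24,t25,t32,t36}
  W12: {t1,t14,t34}
  W13: {t9,t29,t34}
  W14: {t8,t9,t23}
  W15: {t6,t8,t19}
  W16: {t14,t19,t36}
  W23: {t28,t31,t34}
  W24: {t5,t17,t25}
  W25: {t5,t27,t31}
  W26: {t11,t14,t25}
  W34: {t2,t9,t22}
  W35: {t4,t31,t32}
  W36: {t2,t20,t24,t32}
  W45: {t5,t8,t10,t33}
  W46: {t2,t16,t25}
  W56: {t7,t19,t32}
  W123: {t34}
  W126: {t14}
  W134: {t9}
  W145: {t8}
  W156: {t19}
  W235: {t31}
  W245: {t5}
  W246: {t25}
  W346: {t2}
  W356: {t32}
C dims 6,15,10; δ0: rk 5, SNF 1^5; δ1: rk 10, SNF 1^9·2
Ȟ^0 = (6 − 5) − 0 = 1, so Ȟ^0 ≅ Z
Ȟ^1 = (15 − 10) − 5 = 0, so Ȟ^1 ≅ 0
Ȟ^2 = (10 − 0) − 10 = 0 plus torsion [2], so Ȟ^2 ≅ Z/2


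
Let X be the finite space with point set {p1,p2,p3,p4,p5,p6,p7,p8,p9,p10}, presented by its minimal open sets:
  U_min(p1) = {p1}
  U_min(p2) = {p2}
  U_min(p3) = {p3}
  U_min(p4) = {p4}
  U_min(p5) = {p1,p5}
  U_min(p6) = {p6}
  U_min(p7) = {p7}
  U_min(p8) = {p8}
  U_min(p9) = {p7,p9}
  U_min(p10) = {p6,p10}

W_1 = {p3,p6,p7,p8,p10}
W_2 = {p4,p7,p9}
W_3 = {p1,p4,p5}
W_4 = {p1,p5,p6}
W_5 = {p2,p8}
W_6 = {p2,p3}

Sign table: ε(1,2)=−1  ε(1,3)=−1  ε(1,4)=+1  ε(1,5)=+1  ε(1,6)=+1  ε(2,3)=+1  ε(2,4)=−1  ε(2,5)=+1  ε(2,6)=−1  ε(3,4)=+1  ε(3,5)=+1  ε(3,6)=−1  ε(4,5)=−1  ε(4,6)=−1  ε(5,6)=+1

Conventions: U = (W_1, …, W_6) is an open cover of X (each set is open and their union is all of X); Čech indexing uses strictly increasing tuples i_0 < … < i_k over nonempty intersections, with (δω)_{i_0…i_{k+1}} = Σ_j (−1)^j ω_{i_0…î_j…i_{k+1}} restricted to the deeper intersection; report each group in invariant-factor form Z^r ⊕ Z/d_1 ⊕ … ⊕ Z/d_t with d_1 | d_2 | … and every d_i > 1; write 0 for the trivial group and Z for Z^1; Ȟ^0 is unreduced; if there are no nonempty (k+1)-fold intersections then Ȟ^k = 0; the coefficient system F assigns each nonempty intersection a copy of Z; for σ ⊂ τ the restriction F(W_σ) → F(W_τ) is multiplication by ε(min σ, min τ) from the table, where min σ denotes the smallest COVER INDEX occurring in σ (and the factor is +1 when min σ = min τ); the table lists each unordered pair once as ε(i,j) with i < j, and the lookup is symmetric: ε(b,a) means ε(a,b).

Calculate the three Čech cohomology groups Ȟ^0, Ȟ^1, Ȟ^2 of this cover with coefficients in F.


Ȟ^0(U;F) ≅ 0, Ȟ^1(U;F) ≅ Z ⊕ Z/2 and Ȟ^2(U;F) ≅ 0

nerve of the cover:
  W12={p7} W14={p6} W15={p8} W16={p3} W23={p4} W34={p1,p5} W56={p2}
C dims 6,7; δ0: rk 6, SNF 1^5·2
Ȟ^0 = (6 − 6) − 0 = 0, so Ȟ^0 ≅ 0
Ȟ^1 = (7 − 0) − 6 = 1 plus torsion [2], so Ȟ^1 ≅ Z ⊕ Z/2
Ȟ^2 = (0 − 0) − 0 = 0, so Ȟ^2 ≅ 0


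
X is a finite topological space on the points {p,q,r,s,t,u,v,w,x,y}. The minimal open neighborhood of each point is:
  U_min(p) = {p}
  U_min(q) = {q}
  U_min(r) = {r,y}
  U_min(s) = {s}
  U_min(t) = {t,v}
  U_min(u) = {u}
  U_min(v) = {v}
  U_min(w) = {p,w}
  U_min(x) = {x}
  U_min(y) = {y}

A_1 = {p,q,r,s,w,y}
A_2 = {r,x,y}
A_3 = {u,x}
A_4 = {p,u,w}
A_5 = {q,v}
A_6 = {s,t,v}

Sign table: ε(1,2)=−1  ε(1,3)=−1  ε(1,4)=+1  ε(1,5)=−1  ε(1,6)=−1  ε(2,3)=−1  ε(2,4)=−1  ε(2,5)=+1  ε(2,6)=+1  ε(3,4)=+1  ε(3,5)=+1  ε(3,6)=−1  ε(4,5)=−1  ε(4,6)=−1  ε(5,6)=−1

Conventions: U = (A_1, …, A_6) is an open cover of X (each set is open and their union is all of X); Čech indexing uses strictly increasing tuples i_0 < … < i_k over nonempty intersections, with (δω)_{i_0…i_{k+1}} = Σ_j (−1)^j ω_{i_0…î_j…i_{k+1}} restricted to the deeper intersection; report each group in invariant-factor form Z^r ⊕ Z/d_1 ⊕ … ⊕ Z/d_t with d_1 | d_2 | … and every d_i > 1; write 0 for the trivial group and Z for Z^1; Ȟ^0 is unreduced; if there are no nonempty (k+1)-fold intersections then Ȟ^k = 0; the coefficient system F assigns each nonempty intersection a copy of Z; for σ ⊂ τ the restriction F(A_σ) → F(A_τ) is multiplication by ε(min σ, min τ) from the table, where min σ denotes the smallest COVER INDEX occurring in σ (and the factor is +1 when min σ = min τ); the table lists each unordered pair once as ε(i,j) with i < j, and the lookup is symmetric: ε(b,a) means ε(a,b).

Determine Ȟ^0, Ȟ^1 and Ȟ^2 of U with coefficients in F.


nerve of the cover:
  A12={r,y} A14={p,w} A15={q} A16={s} A23={x} A34={u} A56={v}
C dims 6,7; δ0: rk 6, SNF 1^5·2
Ȟ^0 = (6 − 6) − 0 = 0, so Ȟ^0 ≅ 0
Ȟ^1 = (7 − 0) − 6 = 1 plus torsion [2], so Ȟ^1 ≅ Z ⊕ Z/2
Ȟ^2 = (0 − 0) − 0 = 0, so Ȟ^2 ≅ 0

Ȟ^0(U;F) ≅ 0, Ȟ^1(U;F) ≅ Z ⊕ Z/2, Ȟ^2(U;F) ≅ 0


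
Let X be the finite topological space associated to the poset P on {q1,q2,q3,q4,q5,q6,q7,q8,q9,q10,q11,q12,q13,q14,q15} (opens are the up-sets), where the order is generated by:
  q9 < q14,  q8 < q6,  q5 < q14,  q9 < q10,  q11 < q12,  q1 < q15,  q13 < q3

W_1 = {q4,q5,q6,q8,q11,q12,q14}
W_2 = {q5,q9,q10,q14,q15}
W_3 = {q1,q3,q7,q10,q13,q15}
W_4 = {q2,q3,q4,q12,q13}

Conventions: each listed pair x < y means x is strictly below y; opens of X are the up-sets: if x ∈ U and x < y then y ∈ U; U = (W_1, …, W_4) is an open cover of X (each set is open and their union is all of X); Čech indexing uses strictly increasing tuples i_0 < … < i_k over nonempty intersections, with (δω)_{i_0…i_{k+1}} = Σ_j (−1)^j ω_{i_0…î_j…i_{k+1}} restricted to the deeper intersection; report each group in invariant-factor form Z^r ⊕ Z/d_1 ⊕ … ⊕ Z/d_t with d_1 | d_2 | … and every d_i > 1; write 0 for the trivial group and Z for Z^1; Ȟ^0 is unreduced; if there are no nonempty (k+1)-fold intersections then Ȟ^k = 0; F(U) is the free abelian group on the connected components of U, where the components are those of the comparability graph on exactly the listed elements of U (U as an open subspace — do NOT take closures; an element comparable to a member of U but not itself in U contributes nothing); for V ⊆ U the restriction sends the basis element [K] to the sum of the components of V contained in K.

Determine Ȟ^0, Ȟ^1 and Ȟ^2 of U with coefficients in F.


Ȟ^0(U;F) ≅ Z^8, Ȟ^1(U;F) ≅ 0 and Ȟ^2(U;F) ≅ 0

cover nerve:
  W12={q5,q14} W14={q4,q12} W23={q10,q15} W34={q3,q13}
components per intersection:
  W1: {q4} {q5,q14} {q6,q8} {q11,q12}
  W2: {q5,q9,q10,q14} {q15}
  W3: {q1,q15} {q3,q13} {q7} {q10}
  W4: {q2} {q3,q13} {q4} {q12}
  W12: {q5,q14}
  W14: {q4} {q12}
  W23: {q10} {q15}
  W34: {q3,q13}
C dims 14,6; δ0: rk 6, SNF 1^6
Ȟ^0: (14−6)−0=8 ⇒ Z^8
Ȟ^1: (6−0)−6=0 ⇒ 0
Ȟ^2: (0−0)−0=0 ⇒ 0
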